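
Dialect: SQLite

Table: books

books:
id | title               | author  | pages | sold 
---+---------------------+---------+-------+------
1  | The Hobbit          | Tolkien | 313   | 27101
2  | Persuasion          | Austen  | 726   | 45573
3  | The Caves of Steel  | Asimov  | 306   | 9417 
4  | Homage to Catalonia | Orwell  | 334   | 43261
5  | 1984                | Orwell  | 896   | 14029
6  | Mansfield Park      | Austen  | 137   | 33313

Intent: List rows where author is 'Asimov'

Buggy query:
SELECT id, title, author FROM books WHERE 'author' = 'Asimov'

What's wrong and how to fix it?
Bug: 'author' in single quotes is a string literal, not the column; the comparison is literal-vs-literal and never true

Fix: Remove the quotes around the column name (or use double quotes for an identifier)

Corrected query:
SELECT id, title, author FROM books WHERE author = 'Asimov'

Result:
id | title              | author
---+--------------------+-------
3  | The Caves of Steel | Asimov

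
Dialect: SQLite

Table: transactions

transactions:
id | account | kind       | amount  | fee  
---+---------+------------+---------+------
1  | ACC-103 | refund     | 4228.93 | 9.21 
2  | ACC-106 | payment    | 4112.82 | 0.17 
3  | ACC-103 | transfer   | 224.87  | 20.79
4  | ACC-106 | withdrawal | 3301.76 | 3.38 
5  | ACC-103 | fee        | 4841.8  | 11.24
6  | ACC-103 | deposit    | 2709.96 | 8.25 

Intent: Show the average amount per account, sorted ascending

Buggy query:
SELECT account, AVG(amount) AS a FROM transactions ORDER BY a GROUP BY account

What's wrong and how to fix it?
Bug: ORDER BY appears before GROUP BY; SQL clause order requires GROUP BY first

Fix: Reorder: SELECT … FROM … GROUP BY … ORDER BY …

Corrected query:
SELECT account, AVG(amount) AS a FROM transactions GROUP BY account ORDER BY a

Result:
account | a      
--------+--------
ACC-103 | 3001.39
ACC-106 | 3707.29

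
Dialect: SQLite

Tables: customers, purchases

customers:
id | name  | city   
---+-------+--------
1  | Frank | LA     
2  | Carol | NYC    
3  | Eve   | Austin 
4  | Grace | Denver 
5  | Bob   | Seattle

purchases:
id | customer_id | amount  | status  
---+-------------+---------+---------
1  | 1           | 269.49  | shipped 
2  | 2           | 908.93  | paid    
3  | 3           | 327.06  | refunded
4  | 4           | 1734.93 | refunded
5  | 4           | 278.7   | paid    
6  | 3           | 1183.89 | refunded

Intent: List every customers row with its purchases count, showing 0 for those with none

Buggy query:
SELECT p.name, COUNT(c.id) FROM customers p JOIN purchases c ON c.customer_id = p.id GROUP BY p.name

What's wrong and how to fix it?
Bug: INNER JOIN drops customers rows that have no matching purchases rows

Fix: Switch to LEFT JOIN to retain unmatched parent rows

Corrected query:
SELECT p.name, COUNT(c.id) FROM customers p LEFT JOIN purchases c ON c.customer_id = p.id GROUP BY p.name

Result:
name  | COUNT(c.id)
------+------------
Bob   | 0          
Carol | 1          
Eve   | 2          
Frank | 1          
Grace | 2          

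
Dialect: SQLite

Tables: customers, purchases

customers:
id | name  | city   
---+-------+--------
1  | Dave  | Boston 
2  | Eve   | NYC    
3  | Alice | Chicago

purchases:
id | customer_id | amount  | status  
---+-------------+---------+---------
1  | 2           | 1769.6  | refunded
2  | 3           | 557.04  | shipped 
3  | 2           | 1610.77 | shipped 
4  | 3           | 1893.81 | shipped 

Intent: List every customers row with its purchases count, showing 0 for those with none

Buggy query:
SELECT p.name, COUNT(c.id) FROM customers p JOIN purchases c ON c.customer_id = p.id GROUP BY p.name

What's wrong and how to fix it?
Bug: INNER JOIN drops customers rows that have no matching purchases rows

Fix: Use LEFT JOIN so parents without children still appear (COUNT(c.id) gives 0)

Corrected query:
SELECT p.name, COUNT(c.id) FROM customers p LEFT JOIN purchases c ON c.customer_id = p.id GROUP BY p.name

Result:
name  | COUNT(c.id)
------+------------
Alice | 2          
Dave  | 0          
Eve   | 2          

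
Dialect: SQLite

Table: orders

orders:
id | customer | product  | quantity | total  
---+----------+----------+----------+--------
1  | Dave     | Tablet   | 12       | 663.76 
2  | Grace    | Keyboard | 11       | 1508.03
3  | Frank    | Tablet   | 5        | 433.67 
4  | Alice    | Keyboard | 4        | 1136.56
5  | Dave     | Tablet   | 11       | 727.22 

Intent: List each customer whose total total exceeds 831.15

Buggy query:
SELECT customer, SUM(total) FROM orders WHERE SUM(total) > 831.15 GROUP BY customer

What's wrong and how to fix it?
Bug: SUM(total) is an aggregate, but WHERE filters rows before aggregation

Fix: Use HAVING (which filters groups after aggregation) instead of WHERE

Corrected query:
SELECT customer, SUM(total) FROM orders GROUP BY customer HAVING SUM(total) > 831.15

Result:
customer | SUM(total)
---------+-----------
Alice    | 1136.56   
Dave     | 1390.98   
Grace    | 1508.03   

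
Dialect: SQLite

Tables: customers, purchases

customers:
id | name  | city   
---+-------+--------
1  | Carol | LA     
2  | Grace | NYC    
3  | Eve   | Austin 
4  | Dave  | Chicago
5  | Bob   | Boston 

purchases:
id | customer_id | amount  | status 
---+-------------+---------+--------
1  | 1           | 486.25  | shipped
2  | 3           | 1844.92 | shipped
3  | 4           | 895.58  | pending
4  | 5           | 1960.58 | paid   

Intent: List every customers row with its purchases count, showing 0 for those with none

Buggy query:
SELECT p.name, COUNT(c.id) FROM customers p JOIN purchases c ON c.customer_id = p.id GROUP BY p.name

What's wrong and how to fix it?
Bug: An inner join excludes parents with zero children

Fix: Use LEFT JOIN so parents without children still appear (COUNT(c.id) gives 0)

Corrected query:
SELECT p.name, COUNT(c.id) FROM customers p LEFT JOIN purchases c ON c.customer_id = p.id GROUP BY p.name

Result:
name  | COUNT(c.id)
------+------------
Bob   | 1          
Carol | 1          
Dave  | 1          
Eve   | 1          
Grace | 0          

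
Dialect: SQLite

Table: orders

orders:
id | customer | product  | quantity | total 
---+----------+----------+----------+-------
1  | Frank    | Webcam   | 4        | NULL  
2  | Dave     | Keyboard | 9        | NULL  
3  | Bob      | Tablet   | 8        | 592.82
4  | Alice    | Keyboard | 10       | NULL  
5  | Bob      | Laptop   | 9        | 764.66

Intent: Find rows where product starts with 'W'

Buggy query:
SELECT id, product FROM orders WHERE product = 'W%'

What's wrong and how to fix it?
Bug: '=' compares the literal string including the % character; pattern matching needs LIKE

Fix: Use LIKE for wildcard pattern matching

Corrected query:
SELECT id, product FROM orders WHERE product LIKE 'W%'

Result:
id | product
---+--------
1  | Webcam 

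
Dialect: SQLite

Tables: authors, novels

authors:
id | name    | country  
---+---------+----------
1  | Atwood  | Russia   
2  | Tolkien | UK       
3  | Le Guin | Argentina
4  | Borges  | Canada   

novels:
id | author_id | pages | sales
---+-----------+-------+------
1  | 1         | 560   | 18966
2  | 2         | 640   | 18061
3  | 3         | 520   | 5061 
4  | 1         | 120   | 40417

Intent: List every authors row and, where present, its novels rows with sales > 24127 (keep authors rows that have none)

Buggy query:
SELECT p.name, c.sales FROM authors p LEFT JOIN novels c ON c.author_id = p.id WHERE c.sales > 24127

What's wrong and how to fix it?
Bug: Filtering c.sales in WHERE discards the NULL rows produced by LEFT JOIN, turning it into an inner join

Fix: Move the right-table condition into the ON clause so unmatched parents are kept

Corrected query:
SELECT p.name, c.sales FROM authors p LEFT JOIN novels c ON c.author_id = p.id AND c.sales > 24127

Result:
name    | sales
--------+------
Atwood  | 40417
Tolkien | NULL 
Le Guin | NULL 
Borges  | NULL 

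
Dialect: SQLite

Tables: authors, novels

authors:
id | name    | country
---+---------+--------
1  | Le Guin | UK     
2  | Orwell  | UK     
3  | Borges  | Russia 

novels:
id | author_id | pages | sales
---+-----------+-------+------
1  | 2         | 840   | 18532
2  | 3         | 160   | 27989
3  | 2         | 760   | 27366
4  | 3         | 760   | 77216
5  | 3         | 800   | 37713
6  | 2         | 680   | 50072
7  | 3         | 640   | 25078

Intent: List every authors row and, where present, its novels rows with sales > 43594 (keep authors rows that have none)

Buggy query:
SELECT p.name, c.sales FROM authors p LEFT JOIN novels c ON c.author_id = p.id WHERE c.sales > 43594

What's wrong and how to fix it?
Bug: A WHERE condition on the right-hand table after LEFT JOIN drops unmatched parents

Fix: Move the right-table condition into the ON clause so unmatched parents are kept

Corrected query:
SELECT p.name, c.sales FROM authors p LEFT JOIN novels c ON c.author_id = p.id AND c.sales > 43594

Result:
name    | sales
--------+------
Le Guin | NULL 
Orwell  | 50072
Borges  | 77216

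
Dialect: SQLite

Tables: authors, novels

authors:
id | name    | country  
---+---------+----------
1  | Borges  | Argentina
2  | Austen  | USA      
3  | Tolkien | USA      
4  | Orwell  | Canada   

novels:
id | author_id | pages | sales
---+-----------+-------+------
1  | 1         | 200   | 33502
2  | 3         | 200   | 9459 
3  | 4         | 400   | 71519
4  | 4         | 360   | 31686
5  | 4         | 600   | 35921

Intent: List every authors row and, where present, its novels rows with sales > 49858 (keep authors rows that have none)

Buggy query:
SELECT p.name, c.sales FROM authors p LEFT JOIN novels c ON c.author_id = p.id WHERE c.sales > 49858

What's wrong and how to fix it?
Bug: A WHERE condition on the right-hand table after LEFT JOIN drops unmatched parents

Fix: Move the right-table condition into the ON clause so unmatched parents are kept

Corrected query:
SELECT p.name, c.sales FROM authors p LEFT JOIN novels c ON c.author_id = p.id AND c.sales > 49858

Result:
name    | sales
--------+------
Borges  | NULL 
Austen  | NULL 
Tolkien | NULL 
Orwell  | 71519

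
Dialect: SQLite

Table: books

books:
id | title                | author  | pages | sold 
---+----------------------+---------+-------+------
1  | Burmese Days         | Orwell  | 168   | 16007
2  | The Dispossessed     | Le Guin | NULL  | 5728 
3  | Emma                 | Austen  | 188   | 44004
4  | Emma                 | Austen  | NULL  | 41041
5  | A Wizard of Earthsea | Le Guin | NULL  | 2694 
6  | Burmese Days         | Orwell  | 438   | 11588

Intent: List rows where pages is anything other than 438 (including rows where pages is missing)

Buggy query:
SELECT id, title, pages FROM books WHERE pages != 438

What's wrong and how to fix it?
Bug: Inequality against NULL is unknown, not true; rows with NULL are dropped

Fix: Handle NULL separately with IS NULL alongside the inequality

Corrected query:
SELECT id, title, pages FROM books WHERE pages != 438 OR pages IS NULL

Result:
id | title                | pages
---+----------------------+------
1  | Burmese Days         | 168  
2  | The Dispossessed     | NULL 
3  | Emma                 | 188  
4  | Emma                 | NULL 
5  | A Wizard of Earthsea | NULL 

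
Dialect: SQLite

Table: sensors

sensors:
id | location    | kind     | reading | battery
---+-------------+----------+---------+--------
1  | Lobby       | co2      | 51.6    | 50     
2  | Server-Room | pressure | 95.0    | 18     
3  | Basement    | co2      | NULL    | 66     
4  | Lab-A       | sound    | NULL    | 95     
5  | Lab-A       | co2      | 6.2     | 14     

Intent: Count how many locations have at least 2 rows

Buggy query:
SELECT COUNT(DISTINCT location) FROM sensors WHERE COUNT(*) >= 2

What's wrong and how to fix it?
Bug: WHERE filters individual rows, not groups, so a group-level COUNT is invalid there

Fix: Group first with HAVING COUNT(*) >= 2, then COUNT the resulting groups

Corrected query:
SELECT COUNT(*) FROM (SELECT location FROM sensors GROUP BY location HAVING COUNT(*) >= 2)

Result:
COUNT(*)
--------
1       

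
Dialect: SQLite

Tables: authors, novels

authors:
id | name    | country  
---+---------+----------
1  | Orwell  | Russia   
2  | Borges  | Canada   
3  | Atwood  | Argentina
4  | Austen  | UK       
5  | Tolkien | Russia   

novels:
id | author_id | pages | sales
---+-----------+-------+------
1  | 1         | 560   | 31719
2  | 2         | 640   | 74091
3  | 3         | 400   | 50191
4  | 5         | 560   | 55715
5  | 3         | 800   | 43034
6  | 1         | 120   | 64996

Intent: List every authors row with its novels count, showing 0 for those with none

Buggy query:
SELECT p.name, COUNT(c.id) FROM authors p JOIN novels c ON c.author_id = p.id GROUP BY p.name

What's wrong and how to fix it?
Bug: An inner join excludes parents with zero children

Fix: Use LEFT JOIN so parents without children still appear (COUNT(c.id) gives 0)

Corrected query:
SELECT p.name, COUNT(c.id) FROM authors p LEFT JOIN novels c ON c.author_id = p.id GROUP BY p.name

Result:
name    | COUNT(c.id)
--------+------------
Atwood  | 2          
Austen  | 0          
Borges  | 1          
Orwell  | 2          
Tolkien | 1          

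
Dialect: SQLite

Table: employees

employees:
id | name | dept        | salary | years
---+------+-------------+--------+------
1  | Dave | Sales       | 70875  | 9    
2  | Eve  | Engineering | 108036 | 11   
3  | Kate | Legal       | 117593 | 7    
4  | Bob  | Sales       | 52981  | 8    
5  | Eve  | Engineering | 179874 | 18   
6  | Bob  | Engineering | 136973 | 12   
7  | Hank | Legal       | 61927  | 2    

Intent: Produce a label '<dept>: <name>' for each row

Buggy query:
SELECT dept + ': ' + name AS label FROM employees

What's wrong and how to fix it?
Bug: SQLite uses || for string concatenation; + coerces text to numbers (yielding 0)

Fix: Replace + with || to concatenate text

Corrected query:
SELECT dept || ': ' || name AS label FROM employees

Result:
label           
----------------
Sales: Dave     
Engineering: Eve
Legal: Kate     
Sales: Bob      
Engineering: Eve
Engineering: Bob
Legal: Hank     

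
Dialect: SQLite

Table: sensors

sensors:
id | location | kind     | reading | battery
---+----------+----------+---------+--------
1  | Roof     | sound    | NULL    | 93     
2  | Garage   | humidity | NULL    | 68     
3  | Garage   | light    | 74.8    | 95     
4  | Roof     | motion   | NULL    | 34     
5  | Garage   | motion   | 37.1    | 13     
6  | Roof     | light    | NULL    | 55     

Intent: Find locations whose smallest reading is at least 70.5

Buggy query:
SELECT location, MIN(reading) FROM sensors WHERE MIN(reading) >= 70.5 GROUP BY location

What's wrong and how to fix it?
Bug: MIN() in WHERE is a misuse of aggregate

Fix: Replace WHERE with HAVING after the GROUP BY

Corrected query:
SELECT location, MIN(reading) FROM sensors GROUP BY location HAVING MIN(reading) >= 70.5

Result:
(no rows)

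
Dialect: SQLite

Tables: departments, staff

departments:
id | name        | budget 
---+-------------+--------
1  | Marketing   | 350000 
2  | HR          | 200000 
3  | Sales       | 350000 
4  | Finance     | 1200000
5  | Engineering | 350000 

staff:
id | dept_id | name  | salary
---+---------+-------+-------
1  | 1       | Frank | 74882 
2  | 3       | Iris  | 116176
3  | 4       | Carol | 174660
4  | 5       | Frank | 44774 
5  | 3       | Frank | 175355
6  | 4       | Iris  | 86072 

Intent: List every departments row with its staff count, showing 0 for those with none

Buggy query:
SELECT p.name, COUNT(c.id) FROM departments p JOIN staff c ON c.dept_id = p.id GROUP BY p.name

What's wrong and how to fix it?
Bug: An inner join excludes parents with zero children

Fix: Switch to LEFT JOIN to retain unmatched parent rows

Corrected query:
SELECT p.name, COUNT(c.id) FROM departments p LEFT JOIN staff c ON c.dept_id = p.id GROUP BY p.name

Result:
name        | COUNT(c.id)
------------+------------
Engineering | 1          
Finance     | 2          
HR          | 0          
Marketing   | 1          
Sales       | 2          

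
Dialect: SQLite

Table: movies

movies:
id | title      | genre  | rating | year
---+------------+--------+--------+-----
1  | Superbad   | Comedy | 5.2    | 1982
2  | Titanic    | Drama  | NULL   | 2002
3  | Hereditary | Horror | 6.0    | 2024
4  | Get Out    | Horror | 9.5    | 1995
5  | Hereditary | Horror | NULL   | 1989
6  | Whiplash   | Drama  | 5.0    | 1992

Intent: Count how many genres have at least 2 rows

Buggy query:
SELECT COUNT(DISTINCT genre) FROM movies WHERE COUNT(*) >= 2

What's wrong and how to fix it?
Bug: COUNT(*) cannot appear in WHERE; the per-group count doesn't exist yet

Fix: Use a subquery that GROUPs and filters with HAVING, then count its rows

Corrected query:
SELECT COUNT(*) FROM (SELECT genre FROM movies GROUP BY genre HAVING COUNT(*) >= 2)

Result:
COUNT(*)
--------
2       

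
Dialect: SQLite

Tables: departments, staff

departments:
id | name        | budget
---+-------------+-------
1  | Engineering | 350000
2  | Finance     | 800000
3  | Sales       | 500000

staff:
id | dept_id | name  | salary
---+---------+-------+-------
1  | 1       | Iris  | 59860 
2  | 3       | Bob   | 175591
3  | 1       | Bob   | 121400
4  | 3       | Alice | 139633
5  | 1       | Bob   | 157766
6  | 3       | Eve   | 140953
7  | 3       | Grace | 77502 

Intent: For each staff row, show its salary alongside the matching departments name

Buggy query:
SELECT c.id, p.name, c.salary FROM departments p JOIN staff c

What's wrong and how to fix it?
Bug: Missing join condition: each staff row is matched to all departments rows instead of just its own

Fix: Specify the join condition linking the foreign key to the parent id

Corrected query:
SELECT c.id, p.name, c.salary FROM departments p JOIN staff c ON c.dept_id = p.id

Result:
id | name        | salary
---+-------------+-------
1  | Engineering | 59860 
2  | Sales       | 175591
3  | Engineering | 121400
4  | Sales       | 139633
5  | Engineering | 157766
6  | Sales       | 140953
7  | Sales       | 77502 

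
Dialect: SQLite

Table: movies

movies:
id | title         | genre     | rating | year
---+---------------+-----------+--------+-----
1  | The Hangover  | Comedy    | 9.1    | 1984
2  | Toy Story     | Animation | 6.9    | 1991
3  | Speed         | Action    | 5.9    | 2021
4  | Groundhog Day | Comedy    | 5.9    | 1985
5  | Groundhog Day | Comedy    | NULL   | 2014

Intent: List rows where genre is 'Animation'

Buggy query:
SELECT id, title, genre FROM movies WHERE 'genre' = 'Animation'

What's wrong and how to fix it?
Bug: Single quotes denote string literals in SQL; the column name is being compared as a constant string

Fix: Remove the quotes around the column name (or use double quotes for an identifier)

Corrected query:
SELECT id, title, genre FROM movies WHERE genre = 'Animation'

Result:
id | title     | genre    
---+-----------+----------
2  | Toy Story | Animation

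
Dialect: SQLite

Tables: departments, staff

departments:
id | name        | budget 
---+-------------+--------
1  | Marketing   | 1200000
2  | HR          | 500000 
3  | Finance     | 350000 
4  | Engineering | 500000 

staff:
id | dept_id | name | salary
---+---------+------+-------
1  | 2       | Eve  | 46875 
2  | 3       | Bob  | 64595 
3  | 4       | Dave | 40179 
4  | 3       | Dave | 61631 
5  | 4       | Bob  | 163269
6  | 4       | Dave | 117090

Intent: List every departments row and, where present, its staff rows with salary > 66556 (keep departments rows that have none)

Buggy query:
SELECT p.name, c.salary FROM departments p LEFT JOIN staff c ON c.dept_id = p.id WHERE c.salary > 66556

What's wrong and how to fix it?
Bug: A WHERE condition on the right-hand table after LEFT JOIN drops unmatched parents

Fix: Put 'c.salary > 66556' in the JOIN's ON clause instead of WHERE

Corrected query:
SELECT p.name, c.salary FROM departments p LEFT JOIN staff c ON c.dept_id = p.id AND c.salary > 66556

Result:
name        | salary
------------+-------
Marketing   | NULL  
HR          | NULL  
Finance     | NULL  
Engineering | 117090
Engineering | 163269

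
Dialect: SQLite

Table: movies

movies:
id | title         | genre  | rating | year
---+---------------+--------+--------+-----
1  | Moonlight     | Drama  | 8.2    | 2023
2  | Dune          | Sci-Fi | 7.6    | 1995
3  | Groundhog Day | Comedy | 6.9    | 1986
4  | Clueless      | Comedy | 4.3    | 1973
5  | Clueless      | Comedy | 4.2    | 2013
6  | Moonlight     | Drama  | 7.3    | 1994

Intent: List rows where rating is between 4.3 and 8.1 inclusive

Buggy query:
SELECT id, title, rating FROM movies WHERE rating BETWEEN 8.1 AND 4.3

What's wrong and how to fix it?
Bug: BETWEEN expects the lower bound first; with 8.1 AND 4.3 the range is empty

Fix: Write BETWEEN 4.3 AND 8.1

Corrected query:
SELECT id, title, rating FROM movies WHERE rating BETWEEN 4.3 AND 8.1

Result:
id | title         | rating
---+---------------+-------
2  | Dune          | 7.6   
3  | Groundhog Day | 6.9   
4  | Clueless      | 4.3   
6  | Moonlight     | 7.3   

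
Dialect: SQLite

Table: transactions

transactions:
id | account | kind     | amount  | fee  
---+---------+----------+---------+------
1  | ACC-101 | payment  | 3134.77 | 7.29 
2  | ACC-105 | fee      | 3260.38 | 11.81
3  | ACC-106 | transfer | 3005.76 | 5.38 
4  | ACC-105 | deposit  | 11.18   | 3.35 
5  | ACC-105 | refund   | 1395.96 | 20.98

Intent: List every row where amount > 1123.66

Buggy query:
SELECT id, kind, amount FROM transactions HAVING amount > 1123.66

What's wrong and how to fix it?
Bug: This is a non-aggregate query (no GROUP BY, no aggregates), so in SQLite the HAVING clause is invalid here; a row-level condition belongs in WHERE

Fix: Use WHERE for row-level filtering

Corrected query:
SELECT id, kind, amount FROM transactions WHERE amount > 1123.66

Result:
id | kind     | amount 
---+----------+--------
1  | payment  | 3134.77
2  | fee      | 3260.38
3  | transfer | 3005.76
5  | refund   | 1395.96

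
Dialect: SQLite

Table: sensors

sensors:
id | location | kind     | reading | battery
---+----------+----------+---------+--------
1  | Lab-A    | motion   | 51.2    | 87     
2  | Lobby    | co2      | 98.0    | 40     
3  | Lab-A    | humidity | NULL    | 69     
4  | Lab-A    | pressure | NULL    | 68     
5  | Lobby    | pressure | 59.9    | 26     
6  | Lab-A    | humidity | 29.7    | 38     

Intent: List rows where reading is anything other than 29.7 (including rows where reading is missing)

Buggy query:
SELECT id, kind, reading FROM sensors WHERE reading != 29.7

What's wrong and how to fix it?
Bug: Inequality against NULL is unknown, not true; rows with NULL are dropped

Fix: Add an explicit OR reading IS NULL to include the missing-value rows

Corrected query:
SELECT id, kind, reading FROM sensors WHERE reading != 29.7 OR reading IS NULL

Result:
id | kind     | reading
---+----------+--------
1  | motion   | 51.2   
2  | co2      | 98     
3  | humidity | NULL   
4  | pressure | NULL   
5  | pressure | 59.9   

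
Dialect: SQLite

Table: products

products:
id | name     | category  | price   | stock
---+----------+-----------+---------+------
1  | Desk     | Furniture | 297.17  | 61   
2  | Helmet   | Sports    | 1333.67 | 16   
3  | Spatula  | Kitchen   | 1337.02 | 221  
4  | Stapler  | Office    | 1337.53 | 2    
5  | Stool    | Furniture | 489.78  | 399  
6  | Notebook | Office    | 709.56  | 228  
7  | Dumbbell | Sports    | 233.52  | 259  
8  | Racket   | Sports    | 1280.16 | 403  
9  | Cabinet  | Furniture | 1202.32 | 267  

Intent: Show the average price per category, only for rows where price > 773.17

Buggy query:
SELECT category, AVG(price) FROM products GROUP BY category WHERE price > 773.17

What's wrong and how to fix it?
Bug: WHERE cannot follow GROUP BY

Fix: Place WHERE between FROM and GROUP BY

Corrected query:
SELECT category, AVG(price) FROM products WHERE price > 773.17 GROUP BY category

Result:
category  | AVG(price)
----------+-----------
Furniture | 1202.32   
Kitchen   | 1337.02   
Office    | 1337.53   
Sports    | 1306.915  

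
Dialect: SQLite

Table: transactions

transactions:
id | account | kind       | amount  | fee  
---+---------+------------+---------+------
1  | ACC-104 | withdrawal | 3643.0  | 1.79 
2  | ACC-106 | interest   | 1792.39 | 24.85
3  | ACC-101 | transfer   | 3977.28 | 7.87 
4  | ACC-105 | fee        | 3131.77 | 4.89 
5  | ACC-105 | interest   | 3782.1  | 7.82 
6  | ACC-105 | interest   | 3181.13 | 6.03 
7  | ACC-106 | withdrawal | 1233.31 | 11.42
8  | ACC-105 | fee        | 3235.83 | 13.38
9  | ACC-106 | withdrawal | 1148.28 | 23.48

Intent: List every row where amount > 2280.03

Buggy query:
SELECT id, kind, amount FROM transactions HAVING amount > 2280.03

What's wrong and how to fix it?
Bug: This is a non-aggregate query (no GROUP BY, no aggregates), so in SQLite the HAVING clause is invalid here; a row-level condition belongs in WHERE

Fix: Replace HAVING with WHERE since the condition applies to individual rows

Corrected query:
SELECT id, kind, amount FROM transactions WHERE amount > 2280.03

Result:
id | kind       | amount 
---+------------+--------
1  | withdrawal | 3643   
3  | transfer   | 3977.28
4  | fee        | 3131.77
5  | interest   | 3782.1 
6  | interest   | 3181.13
8  | fee        | 3235.83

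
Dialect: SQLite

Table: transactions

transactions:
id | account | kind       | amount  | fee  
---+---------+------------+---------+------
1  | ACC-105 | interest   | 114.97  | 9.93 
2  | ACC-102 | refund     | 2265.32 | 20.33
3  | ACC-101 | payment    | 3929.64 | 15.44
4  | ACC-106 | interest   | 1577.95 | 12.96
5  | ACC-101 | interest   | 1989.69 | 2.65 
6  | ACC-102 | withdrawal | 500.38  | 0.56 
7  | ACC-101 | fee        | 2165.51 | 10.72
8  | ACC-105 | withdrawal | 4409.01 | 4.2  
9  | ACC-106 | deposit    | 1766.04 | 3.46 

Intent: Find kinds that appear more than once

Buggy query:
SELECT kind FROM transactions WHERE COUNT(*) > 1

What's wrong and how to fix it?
Bug: WHERE can't reference COUNT(*); aggregates are computed after WHERE

Fix: GROUP BY kind, then filter groups with HAVING COUNT(*) > 1

Corrected query:
SELECT kind FROM transactions GROUP BY kind HAVING COUNT(*) > 1

Result:
kind      
----------
interest  
withdrawal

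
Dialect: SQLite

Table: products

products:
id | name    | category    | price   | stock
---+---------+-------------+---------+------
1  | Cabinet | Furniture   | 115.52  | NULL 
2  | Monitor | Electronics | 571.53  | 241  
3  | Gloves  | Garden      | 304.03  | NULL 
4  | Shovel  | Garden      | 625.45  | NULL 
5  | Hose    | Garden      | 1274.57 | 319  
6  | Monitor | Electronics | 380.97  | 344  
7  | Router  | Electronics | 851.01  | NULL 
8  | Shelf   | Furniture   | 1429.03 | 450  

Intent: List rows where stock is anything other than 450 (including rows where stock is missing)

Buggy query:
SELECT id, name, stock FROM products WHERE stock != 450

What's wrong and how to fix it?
Bug: 'stock != 450' is unknown when stock is NULL, so NULL rows are silently excluded

Fix: Add an explicit OR stock IS NULL to include the missing-value rows

Corrected query:
SELECT id, name, stock FROM products WHERE stock != 450 OR stock IS NULL

Result:
id | name    | stock
---+---------+------
1  | Cabinet | NULL 
2  | Monitor | 241  
3  | Gloves  | NULL 
4  | Shovel  | NULL 
5  | Hose    | 319  
6  | Monitor | 344  
7  | Router  | NULL 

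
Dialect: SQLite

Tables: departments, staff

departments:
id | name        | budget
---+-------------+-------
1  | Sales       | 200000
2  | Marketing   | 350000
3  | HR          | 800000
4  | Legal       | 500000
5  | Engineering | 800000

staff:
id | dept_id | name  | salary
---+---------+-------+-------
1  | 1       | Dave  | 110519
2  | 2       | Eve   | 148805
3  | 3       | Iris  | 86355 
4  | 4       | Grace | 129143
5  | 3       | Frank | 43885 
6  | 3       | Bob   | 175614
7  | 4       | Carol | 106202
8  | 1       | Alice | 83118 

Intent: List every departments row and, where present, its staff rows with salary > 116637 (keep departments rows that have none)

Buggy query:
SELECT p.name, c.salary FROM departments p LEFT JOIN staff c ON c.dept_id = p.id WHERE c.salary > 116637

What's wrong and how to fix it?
Bug: A WHERE condition on the right-hand table after LEFT JOIN drops unmatched parents

Fix: Put 'c.salary > 116637' in the JOIN's ON clause instead of WHERE

Corrected query:
SELECT p.name, c.salary FROM departments p LEFT JOIN staff c ON c.dept_id = p.id AND c.salary > 116637

Result:
name        | salary
------------+-------
Sales       | NULL  
Marketing   | 148805
HR          | 175614
Legal       | 129143
Engineering | NULL  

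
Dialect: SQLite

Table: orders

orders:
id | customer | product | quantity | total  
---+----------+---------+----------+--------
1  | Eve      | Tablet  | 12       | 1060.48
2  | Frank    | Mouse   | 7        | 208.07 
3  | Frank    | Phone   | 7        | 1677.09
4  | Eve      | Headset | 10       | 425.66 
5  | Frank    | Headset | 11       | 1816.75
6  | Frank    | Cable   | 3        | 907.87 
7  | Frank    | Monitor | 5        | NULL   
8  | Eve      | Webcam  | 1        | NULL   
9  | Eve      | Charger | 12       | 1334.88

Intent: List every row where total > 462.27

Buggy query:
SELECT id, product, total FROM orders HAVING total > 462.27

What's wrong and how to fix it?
Bug: This is a non-aggregate query (no GROUP BY, no aggregates), so in SQLite the HAVING clause is invalid here; a row-level condition belongs in WHERE

Fix: Replace HAVING with WHERE since the condition applies to individual rows

Corrected query:
SELECT id, product, total FROM orders WHERE total > 462.27

Result:
id | product | total  
---+---------+--------
1  | Tablet  | 1060.48
3  | Phone   | 1677.09
5  | Headset | 1816.75
6  | Cable   | 907.87 
9  | Charger | 1334.88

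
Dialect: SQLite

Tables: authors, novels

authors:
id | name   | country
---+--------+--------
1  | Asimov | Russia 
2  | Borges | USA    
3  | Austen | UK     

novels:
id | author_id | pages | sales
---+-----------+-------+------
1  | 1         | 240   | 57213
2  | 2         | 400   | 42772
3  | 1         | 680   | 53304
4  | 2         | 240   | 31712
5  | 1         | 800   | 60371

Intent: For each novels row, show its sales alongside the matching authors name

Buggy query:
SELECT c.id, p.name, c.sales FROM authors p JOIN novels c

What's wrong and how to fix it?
Bug: Missing join condition: each novels row is matched to all authors rows instead of just its own

Fix: Add ON c.author_id = p.id to the JOIN

Corrected query:
SELECT c.id, p.name, c.sales FROM authors p JOIN novels c ON c.author_id = p.id

Result:
id | name   | sales
---+--------+------
1  | Asimov | 57213
2  | Borges | 42772
3  | Asimov | 53304
4  | Borges | 31712
5  | Asimov | 60371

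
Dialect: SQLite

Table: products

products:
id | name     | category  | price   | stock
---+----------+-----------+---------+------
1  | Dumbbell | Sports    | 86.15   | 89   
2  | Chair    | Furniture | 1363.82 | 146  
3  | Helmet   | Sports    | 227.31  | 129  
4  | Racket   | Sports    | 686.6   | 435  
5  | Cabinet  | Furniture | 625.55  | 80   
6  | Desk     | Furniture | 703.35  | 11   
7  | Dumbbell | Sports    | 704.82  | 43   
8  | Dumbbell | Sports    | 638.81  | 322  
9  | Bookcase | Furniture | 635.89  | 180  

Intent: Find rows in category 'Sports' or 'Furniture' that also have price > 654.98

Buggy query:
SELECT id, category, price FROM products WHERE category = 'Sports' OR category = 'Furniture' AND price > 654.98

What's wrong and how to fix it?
Bug: AND binds tighter than OR, so this parses as category = 'Sports' OR (category = 'Furniture' AND price > 654.98)

Fix: Group the OR with parentheses (or use IN), then AND the threshold

Corrected query:
SELECT id, category, price FROM products WHERE (category = 'Sports' OR category = 'Furniture') AND price > 654.98

Result:
id | category  | price  
---+-----------+--------
2  | Furniture | 1363.82
4  | Sports    | 686.6  
6  | Furniture | 703.35 
7  | Sports    | 704.82 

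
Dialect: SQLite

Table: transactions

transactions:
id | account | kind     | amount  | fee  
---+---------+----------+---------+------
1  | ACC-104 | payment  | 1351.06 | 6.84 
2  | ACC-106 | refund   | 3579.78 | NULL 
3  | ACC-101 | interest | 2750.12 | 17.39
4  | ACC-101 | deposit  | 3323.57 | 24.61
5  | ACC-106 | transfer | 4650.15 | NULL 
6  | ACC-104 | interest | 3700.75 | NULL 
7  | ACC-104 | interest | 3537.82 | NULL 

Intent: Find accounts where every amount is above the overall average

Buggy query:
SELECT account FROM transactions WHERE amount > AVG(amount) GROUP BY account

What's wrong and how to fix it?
Bug: AVG() is an aggregate; it can't sit directly in WHERE

Fix: Compute the overall average in a scalar subquery and compare each group's MIN against it in HAVING

Corrected query:
SELECT account FROM transactions GROUP BY account HAVING MIN(amount) > (SELECT AVG(amount) FROM transactions)

Result:
account
-------
ACC-106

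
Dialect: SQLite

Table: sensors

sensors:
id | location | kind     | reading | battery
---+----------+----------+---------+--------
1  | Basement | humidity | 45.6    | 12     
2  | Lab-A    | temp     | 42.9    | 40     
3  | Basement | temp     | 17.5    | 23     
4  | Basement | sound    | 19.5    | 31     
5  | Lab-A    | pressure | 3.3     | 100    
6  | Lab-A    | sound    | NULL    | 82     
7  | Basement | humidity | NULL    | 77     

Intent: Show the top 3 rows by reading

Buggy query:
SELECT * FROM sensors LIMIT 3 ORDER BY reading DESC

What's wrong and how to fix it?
Bug: LIMIT must come after ORDER BY

Fix: Sort with ORDER BY, then apply LIMIT

Corrected query:
SELECT * FROM sensors ORDER BY reading DESC LIMIT 3

Result:
id | location | kind     | reading | battery
---+----------+----------+---------+--------
1  | Basement | humidity | 45.6    | 12     
2  | Lab-A    | temp     | 42.9    | 40     
4  | Basement | sound    | 19.5    | 31     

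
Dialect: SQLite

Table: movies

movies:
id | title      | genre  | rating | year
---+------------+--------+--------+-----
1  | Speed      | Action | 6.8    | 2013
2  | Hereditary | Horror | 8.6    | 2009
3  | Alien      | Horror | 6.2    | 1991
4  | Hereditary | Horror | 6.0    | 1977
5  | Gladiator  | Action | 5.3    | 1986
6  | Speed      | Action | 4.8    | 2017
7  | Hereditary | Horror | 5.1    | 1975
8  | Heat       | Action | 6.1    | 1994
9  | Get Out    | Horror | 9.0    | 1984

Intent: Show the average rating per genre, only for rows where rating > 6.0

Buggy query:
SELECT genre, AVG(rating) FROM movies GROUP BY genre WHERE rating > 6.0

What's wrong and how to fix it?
Bug: WHERE cannot follow GROUP BY

Fix: Place WHERE between FROM and GROUP BY

Corrected query:
SELECT genre, AVG(rating) FROM movies WHERE rating > 6.0 GROUP BY genre

Result:
genre  | AVG(rating)
-------+------------
Action | 6.45       
Horror | 7.933333   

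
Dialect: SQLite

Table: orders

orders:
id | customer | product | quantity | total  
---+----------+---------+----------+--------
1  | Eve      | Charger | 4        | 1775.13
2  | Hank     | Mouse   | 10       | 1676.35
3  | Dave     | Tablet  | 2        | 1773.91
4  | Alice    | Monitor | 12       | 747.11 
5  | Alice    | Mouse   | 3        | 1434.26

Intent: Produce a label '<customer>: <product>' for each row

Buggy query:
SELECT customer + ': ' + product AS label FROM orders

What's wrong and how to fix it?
Bug: SQLite uses || for string concatenation; + coerces text to numbers (yielding 0)

Fix: Use the || operator for string concatenation

Corrected query:
SELECT customer || ': ' || product AS label FROM orders

Result:
label         
--------------
Eve: Charger  
Hank: Mouse   
Dave: Tablet  
Alice: Monitor
Alice: Mouse  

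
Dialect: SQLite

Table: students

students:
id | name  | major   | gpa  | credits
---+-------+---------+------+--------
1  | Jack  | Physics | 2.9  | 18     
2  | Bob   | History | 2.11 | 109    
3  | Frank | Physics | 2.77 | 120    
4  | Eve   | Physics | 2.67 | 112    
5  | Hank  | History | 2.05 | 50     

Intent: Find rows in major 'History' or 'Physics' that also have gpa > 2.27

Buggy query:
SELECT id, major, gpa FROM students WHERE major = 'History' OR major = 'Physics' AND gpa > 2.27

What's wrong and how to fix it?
Bug: AND binds tighter than OR, so this parses as major = 'History' OR (major = 'Physics' AND gpa > 2.27)

Fix: Group the OR with parentheses (or use IN), then AND the threshold

Corrected query:
SELECT id, major, gpa FROM students WHERE (major = 'History' OR major = 'Physics') AND gpa > 2.27

Result:
id | major   | gpa 
---+---------+-----
1  | Physics | 2.9 
3  | Physics | 2.77
4  | Physics | 2.67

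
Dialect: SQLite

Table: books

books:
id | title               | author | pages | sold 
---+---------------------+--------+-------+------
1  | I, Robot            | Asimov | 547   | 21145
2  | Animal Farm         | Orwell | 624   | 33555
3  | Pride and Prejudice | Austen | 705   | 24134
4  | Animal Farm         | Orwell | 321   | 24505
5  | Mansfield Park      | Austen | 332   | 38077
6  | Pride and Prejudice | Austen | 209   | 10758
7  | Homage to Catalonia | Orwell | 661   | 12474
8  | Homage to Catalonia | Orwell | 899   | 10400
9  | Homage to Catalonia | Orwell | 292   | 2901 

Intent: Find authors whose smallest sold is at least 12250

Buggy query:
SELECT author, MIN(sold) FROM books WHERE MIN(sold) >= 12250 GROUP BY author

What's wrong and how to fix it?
Bug: Aggregates like MIN are computed per group after WHERE runs

Fix: Replace WHERE with HAVING after the GROUP BY

Corrected query:
SELECT author, MIN(sold) FROM books GROUP BY author HAVING MIN(sold) >= 12250

Result:
author | MIN(sold)
-------+----------
Asimov | 21145    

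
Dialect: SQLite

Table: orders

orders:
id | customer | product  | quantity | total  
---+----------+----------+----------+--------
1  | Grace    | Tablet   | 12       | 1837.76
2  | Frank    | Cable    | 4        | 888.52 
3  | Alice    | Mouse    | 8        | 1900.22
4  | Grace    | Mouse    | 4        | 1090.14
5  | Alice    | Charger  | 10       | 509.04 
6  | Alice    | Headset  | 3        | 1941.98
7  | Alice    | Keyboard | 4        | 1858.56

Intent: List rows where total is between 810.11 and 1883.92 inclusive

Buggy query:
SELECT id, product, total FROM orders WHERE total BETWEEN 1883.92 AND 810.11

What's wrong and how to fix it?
Bug: BETWEEN expects the lower bound first; with 1883.92 AND 810.11 the range is empty

Fix: Swap the bounds so the smaller value comes first

Corrected query:
SELECT id, product, total FROM orders WHERE total BETWEEN 810.11 AND 1883.92

Result:
id | product  | total  
---+----------+--------
1  | Tablet   | 1837.76
2  | Cable    | 888.52 
4  | Mouse    | 1090.14
7  | Keyboard | 1858.56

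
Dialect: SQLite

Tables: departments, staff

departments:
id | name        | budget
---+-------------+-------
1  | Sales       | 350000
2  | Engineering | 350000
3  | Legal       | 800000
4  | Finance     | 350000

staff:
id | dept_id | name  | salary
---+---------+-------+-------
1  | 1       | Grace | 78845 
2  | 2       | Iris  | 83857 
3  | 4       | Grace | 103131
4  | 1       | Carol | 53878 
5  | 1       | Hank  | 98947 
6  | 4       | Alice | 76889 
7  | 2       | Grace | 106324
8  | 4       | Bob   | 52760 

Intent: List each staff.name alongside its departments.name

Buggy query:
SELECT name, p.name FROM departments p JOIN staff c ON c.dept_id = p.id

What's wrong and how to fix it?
Bug: Both tables have a 'name' column; the unqualified reference is ambiguous

Fix: Prefix ambiguous columns with the table alias

Corrected query:
SELECT c.name, p.name FROM departments p JOIN staff c ON c.dept_id = p.id

Result:
name  | name       
------+------------
Grace | Sales      
Iris  | Engineering
Grace | Finance    
Carol | Sales      
Hank  | Sales      
Alice | Finance    
Grace | Engineering
Bob   | Finance    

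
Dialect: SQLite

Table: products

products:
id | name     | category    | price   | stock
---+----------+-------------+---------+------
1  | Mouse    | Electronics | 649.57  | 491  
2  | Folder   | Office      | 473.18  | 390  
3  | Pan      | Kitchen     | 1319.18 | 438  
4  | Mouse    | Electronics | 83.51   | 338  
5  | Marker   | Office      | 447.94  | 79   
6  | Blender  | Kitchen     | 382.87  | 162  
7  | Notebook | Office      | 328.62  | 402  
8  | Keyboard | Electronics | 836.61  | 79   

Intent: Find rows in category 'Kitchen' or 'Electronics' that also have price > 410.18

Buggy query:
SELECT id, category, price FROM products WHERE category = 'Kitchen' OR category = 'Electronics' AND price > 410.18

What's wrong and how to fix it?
Bug: Without parentheses, AND is evaluated before OR, so the price filter only applies to the 'Electronics' branch

Fix: Add parentheses around the OR so the AND applies to both alternatives

Corrected query:
SELECT id, category, price FROM products WHERE (category = 'Kitchen' OR category = 'Electronics') AND price > 410.18

Result:
id | category    | price  
---+-------------+--------
1  | Electronics | 649.57 
3  | Kitchen     | 1319.18
8  | Electronics | 836.61 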